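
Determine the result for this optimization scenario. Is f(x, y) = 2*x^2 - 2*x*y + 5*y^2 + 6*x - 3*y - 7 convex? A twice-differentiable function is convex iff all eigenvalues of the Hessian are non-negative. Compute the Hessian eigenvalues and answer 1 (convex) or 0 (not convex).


The Hessian of f(x,y) = 2*x^2 - 2*x*y + 5*y^2 + 6*x - 3*y - 7 is:
H = [[4, -2], [-2, 10]]
Trace = 4 + 10 = 14
Determinant = 4*10 - (-2)^2 = 36
Discriminant = (14)^2 - 4*36 = 52.0
Eigenvalues: lambda_1 = 3.3944, lambda_2 = 10.6056
The function is convex.

1


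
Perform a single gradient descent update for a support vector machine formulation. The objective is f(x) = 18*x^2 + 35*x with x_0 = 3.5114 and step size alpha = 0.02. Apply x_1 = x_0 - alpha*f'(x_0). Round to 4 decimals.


We compute the gradient at x_0 and apply the update.
f'(x) = 36*x + 35
f'(3.5114) = 36*3.5114 + 35 = 161.4104
x_1 = 3.5114 - 0.02*161.4104 = 0.2832


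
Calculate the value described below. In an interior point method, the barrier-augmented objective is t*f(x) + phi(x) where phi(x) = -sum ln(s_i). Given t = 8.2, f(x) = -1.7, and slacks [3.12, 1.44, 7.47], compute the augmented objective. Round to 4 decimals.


Step 1: Compute log-barrier.
ln values: [1.1378, 0.3646, 2.0109]
phi = -(1.1378 + 0.3646 + 2.0109) = -3.5134
Step 2: Compute augmented objective.
t*f(x) = 8.2*-1.7 = -13.94
Total = -13.94 - 3.5134 = -17.4534


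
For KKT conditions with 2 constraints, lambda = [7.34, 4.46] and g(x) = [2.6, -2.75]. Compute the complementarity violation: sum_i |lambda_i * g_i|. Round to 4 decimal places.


KKT complementary slackness check:
lambda_1 * g_1 = 7.34 * 2.6 = 19.084
lambda_2 * g_2 = 4.46 * -2.75 = -12.265
Total violation = 19.084 + 12.265 = 31.349


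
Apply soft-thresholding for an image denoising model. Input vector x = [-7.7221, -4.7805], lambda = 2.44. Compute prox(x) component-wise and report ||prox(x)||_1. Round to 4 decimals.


Soft-thresholding with lambda = 2.44:
prox(-7.7221) = sign(-7.7221)*max(|-7.7221| - 2.44, 0) = -5.2821
prox(-4.7805) = sign(-4.7805)*max(|-4.7805| - 2.44, 0) = -2.3405
prox(x) = [-5.2821, -2.3405]
||prox(x)||_1 = 5.2821 + 2.3405 = 7.6226


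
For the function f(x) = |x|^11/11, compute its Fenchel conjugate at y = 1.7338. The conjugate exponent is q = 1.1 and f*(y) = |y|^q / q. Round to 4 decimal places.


The conjugate exponent q satisfies 1/p + 1/q = 1.
p = 11, so q = 11/(11 - 1) = 1.1
|y|^q = 1.7338^1.1 = 1.8319
f*(1.7338) = 1.8319 / 1.1 = 1.6654


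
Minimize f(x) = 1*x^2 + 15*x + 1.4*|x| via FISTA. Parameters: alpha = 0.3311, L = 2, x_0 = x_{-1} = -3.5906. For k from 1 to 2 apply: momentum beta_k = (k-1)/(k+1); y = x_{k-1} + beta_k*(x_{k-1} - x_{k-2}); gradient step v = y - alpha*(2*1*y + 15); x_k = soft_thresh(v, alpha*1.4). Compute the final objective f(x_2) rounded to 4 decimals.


FISTA on f(x) = 1*x^2 + 15*x + 1.4*|x|
L = 2, alpha = 0.3311
Iteration 1: beta = 0.0, y = -3.5906 + 0.0*(-3.5906 + 3.5906) = -3.5906
  grad(y) = 7.8188, v = y - alpha*grad = -6.1794
  prox(v) = soft_thresh(-6.1794, 0.4635) = -5.7159
Iteration 2: beta = 0.3333, y = -5.7159 + 0.3333*(-5.7159 + 3.5906) = -6.4243
  grad(y) = 2.1514, v = y - alpha*grad = -7.1366
  prox(v) = soft_thresh(-7.1366, 0.4635) = -6.6731
f(x_2) = 1*(-6.6731)^2 + 15*(-6.6731) + 1.4*|-6.6731| = -46.2239


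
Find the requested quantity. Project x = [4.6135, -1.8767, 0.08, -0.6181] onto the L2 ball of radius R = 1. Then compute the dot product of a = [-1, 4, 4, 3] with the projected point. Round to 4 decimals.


Step 1: Compute ||x|| (intermediates to 6 decimals).
||x|| = sqrt(4.6135^2 + (-1.8767)^2 + 0.08^2 + (-0.6181)^2) = 5.019445
Step 2: Project.
Since ||x|| > R, scale = R/||x|| = 1/5.019445 = 0.199225, proj(x) = scale * x
proj(x) = [0.919125, -0.373886, 0.015938, -0.123141]
Step 3: Dot product.
a^T * proj(x) = -1*0.919125 + 4*(-0.373886) + 4*0.015938 + 3*(-0.123141) = -2.7203


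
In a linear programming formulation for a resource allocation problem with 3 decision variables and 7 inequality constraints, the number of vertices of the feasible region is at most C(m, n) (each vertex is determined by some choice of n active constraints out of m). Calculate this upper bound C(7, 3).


Each vertex corresponds to some choice of n active constraints out of m, so the number of vertices is at most C(m, n) = m! / (n!(m-n)!).
m = 7, n = 3
Numerator: 7 * 6 * 5
Denominator: 3! = 6
C(7, 3) = 35


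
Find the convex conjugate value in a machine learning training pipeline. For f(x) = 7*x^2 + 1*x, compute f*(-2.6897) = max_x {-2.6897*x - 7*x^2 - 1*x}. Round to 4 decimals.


f*(y) = sup_x {y*x - a*x^2 - b*x} = sup_x {(y-b)*x - a*x^2}
FOC: (y - b) - 2a*x = 0 => x* = (y - b)/(2a)
x* = (-2.6897 - 1)/(2*7) = -0.2636
f*(-2.6897) = (y-b)^2/(4a) = (-2.6897 - 1)^2/(4*7)
= 13.6139/28 = 0.4862


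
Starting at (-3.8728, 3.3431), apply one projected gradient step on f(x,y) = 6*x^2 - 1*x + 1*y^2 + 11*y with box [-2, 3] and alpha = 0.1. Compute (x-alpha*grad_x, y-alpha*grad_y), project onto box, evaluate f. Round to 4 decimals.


Step 1: Compute gradient at (-3.8728, 3.3431).
grad_x = 2*6*-3.8728 - 1 = -47.4736
grad_y = 2*1*3.3431 + 11 = 17.6862
Step 2: Gradient step.
x_raw = -3.8728 - 0.1*-47.4736 = 0.8746
y_raw = 3.3431 - 0.1*17.6862 = 1.5745
Step 3: Project onto [-2, 3].
x_proj = clip(0.8746) = 0.8746
y_proj = clip(1.5745) = 1.5745
Step 4: Evaluate f.
f(0.8746, 1.5745) = 23.5128


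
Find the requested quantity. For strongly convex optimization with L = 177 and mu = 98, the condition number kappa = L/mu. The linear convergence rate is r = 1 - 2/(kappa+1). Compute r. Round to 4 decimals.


Step 1: Compute the condition number.
kappa = L/mu = 177/98 = 1.8061
Step 2: Compute the convergence rate.
r = 1 - 2/(kappa + 1) = 1 - 2*mu/(L + mu) = (L - mu)/(L + mu) = 79/275 = 0.2873


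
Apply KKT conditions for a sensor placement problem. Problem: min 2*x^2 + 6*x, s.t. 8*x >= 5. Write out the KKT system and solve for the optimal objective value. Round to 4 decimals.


Step 1: Try lambda = 0 (constraint inactive).
x_unc = -6/(2*2) = -1.5
Check: 8*-1.5 = -12.0 < 5 -- violated!
Step 2: Constraint must be active: 8*x = 5
x* = 5/8 = 0.625
lambda = (2*2*0.625 + 6)/8 = 1.0625
Step 3: Compute optimal value.
f(x*) = 2*0.625^2 + 6*0.625 = 4.5313


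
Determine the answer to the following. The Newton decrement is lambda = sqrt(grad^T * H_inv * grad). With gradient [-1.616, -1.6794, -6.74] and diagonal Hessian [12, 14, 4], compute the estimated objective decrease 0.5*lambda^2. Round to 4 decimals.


Step 1: H is diagonal, so H^(-1) * g = [-0.1347, -0.12, -1.685].
Step 2: g^T H^(-1) g = sum_i g_i^2 / H_ii
  = (-1.616)^2/12 + (-1.6794)^2/14 + (-6.74)^2/4
  = 0.2176 + 0.2015 + 11.3569 = 11.776
Step 3: Objective decrease = 0.5 * g^T H^(-1) g = 5.888


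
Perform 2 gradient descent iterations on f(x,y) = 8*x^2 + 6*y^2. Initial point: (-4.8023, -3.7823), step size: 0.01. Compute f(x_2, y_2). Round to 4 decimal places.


Gradient descent on f(x,y) = 8*x^2 + 6*y^2.
Starting point: (-4.8023, -3.7823), alpha = 0.01
Step 1: grad_x = 2*8*-4.8023 = -76.8368, grad_y = 2*6*-3.7823 = -45.3876
  x_1 = -4.8023 - 0.01*-76.8368 = -4.0339
  y_1 = -3.7823 - 0.01*-45.3876 = -3.3284
Step 2: grad_x = 2*8*-4.0339 = -64.5429, grad_y = 2*6*-3.3284 = -39.9411
  x_2 = -4.0339 - 0.01*-64.5429 = -3.3885
  y_2 = -3.3284 - 0.01*-39.9411 = -2.929
f(-3.3885, -2.929) = 8*(-3.3885)^2 + 6*(-2.929)^2 = 143.3303


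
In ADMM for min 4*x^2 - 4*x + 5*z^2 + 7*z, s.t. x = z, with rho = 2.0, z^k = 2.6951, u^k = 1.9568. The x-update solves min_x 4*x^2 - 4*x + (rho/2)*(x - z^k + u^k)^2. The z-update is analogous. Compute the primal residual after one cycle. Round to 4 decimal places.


ADMM iteration with rho = 2.0, z^k = 2.6951, u^k = 1.9568
Step 1: x-update.
Minimize 4*x^2 - 4*x + (2.0/2)*(x - 2.6951 + 1.9568)^2
FOC: (2*4 + 2.0)*x = 4 + 2.0*(2.6951 - 1.9568)
x^{k+1} = 0.5477
Step 2: z-update.
Minimize 5*z^2 + 7*z + (2.0/2)*(0.5477 - z + 1.9568)^2
FOC: (2*5 + 2.0)*z = -7 + 2.0*(0.5477 + 1.9568)
z^{k+1} = -0.1659
Step 3: u-update.
u^{k+1} = 1.9568 + 0.5477 + 0.1659 = 2.6704
Step 4: Primal residual = |0.5477 + 0.1659| = 0.7136


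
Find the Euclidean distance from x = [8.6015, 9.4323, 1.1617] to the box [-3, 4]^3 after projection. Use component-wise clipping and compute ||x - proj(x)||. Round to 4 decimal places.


Project each component onto [-3, 4].
clip(8.6015) = 4.0, clip(9.4323) = 4.0, clip(1.1617) = 1.1617
Projection = [4.0, 4.0, 1.1617]
Squared diffs: [21.1738, 29.5099, 0.0]
Distance = sqrt(50.6837) = 7.1192


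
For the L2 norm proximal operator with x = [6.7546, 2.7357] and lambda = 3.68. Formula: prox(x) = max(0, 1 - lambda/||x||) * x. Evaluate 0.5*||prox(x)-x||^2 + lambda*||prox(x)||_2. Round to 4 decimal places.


Step 1: Compute ||x||.
||x|| = 7.2876
Step 2: Compute scaling factor.
scale = max(0, 1 - 3.68/7.2876) = 0.495
Step 3: prox(x) = [3.3437, 1.3543]
||prox(x)|| = 3.6076
Step 4: Proximal objective.
0.5*||prox-x||^2 = 6.7712
lambda*||prox|| = 13.276
Total = 20.0471


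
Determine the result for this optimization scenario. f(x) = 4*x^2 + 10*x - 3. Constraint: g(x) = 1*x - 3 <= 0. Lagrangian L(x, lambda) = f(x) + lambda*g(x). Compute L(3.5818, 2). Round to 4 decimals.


Step 1: Evaluate f(x).
f(3.5818) = 4*3.5818^2 + 10*3.5818 - 3 = 84.1352
Step 2: Evaluate g(x).
g(3.5818) = 1*3.5818 - 3 = 0.5818
Step 3: Compute Lagrangian.
L = 84.1352 + 2*0.5818 = 85.2988


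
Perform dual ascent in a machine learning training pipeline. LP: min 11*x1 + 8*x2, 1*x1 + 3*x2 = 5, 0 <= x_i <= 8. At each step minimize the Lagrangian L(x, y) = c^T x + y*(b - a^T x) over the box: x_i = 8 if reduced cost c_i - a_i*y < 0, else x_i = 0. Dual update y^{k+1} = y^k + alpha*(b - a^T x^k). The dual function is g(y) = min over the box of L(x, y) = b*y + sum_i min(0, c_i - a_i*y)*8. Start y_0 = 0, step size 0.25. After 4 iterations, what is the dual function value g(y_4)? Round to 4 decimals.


Dual ascent for LP: min 11*x1 + 8*x2, 1*x1 + 3*x2 = 5, 0 <= x_i <= 8
Step 1: y^k = 0.0, reduced costs: (11.0, 8.0)
  x^k = (0.0, 0.0), subgradient = b - a^T x = 5.0
  y^{k+1} = 0.0 + 0.25*5.0 = 1.25
Step 2: y^k = 1.25, reduced costs: (9.75, 4.25)
  x^k = (0.0, 0.0), subgradient = b - a^T x = 5.0
  y^{k+1} = 1.25 + 0.25*5.0 = 2.5
Step 3: y^k = 2.5, reduced costs: (8.5, 0.5)
  x^k = (0.0, 0.0), subgradient = b - a^T x = 5.0
  y^{k+1} = 2.5 + 0.25*5.0 = 3.75
Step 4: y^k = 3.75, reduced costs: (7.25, -3.25)
  x^k = (0.0, 8.0), subgradient = b - a^T x = -19.0
  y^{k+1} = 3.75 + 0.25*-19.0 = -1.0
Dual objective at y_4 = -1.0: reduced costs (12.0, 11.0), box minimizer x = (0.0, 0.0)
g(y_4) = b*y + (c1 - a1*y)*x1 + (c2 - a2*y)*x2 = 5*(-1.0) + 12.0*0.0 + 11.0*0.0 = -5.0 + 0.0 + 0.0 = -5.0


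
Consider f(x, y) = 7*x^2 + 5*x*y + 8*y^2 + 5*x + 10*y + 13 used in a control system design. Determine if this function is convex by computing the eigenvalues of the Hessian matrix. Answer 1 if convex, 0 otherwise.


The Hessian of f(x,y) = 7*x^2 + 5*x*y + 8*y^2 + 5*x + 10*y + 13 is:
H = [[14, 5], [5, 16]]
Trace = 14 + 16 = 30
Determinant = 14*16 - (5)^2 = 199
Discriminant = (30)^2 - 4*199 = 104.0
Eigenvalues: lambda_1 = 9.901, lambda_2 = 20.099
The function is convex.

1


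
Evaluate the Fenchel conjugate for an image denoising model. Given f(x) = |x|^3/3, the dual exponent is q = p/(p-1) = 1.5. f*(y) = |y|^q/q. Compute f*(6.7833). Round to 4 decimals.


The conjugate exponent q satisfies 1/p + 1/q = 1.
p = 3, so q = 3/(3 - 1) = 1.5
|y|^q = 6.7833^1.5 = 17.6669
f*(6.7833) = 17.6669 / 1.5 = 11.778


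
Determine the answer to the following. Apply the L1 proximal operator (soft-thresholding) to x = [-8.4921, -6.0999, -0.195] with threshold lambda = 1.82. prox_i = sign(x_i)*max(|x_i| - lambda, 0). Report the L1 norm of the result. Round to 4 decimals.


Soft-thresholding with lambda = 1.82:
prox(-8.4921) = sign(-8.4921)*max(|-8.4921| - 1.82, 0) = -6.6721
prox(-6.0999) = sign(-6.0999)*max(|-6.0999| - 1.82, 0) = -4.2799
prox(-0.195) = sign(-0.195)*max(|-0.195| - 1.82, 0) = 0.0
prox(x) = [-6.6721, -4.2799, 0.0]
||prox(x)||_1 = 6.6721 + 4.2799 + 0.0 = 10.952


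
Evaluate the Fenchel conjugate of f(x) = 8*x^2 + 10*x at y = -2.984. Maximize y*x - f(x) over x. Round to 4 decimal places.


f*(y) = sup_x {y*x - a*x^2 - b*x} = sup_x {(y-b)*x - a*x^2}
FOC: (y - b) - 2a*x = 0 => x* = (y - b)/(2a)
x* = (-2.984 - 10)/(2*8) = -0.8115
f*(-2.984) = (y-b)^2/(4a) = (-2.984 - 10)^2/(4*8)
= 168.5843/32 = 5.2683


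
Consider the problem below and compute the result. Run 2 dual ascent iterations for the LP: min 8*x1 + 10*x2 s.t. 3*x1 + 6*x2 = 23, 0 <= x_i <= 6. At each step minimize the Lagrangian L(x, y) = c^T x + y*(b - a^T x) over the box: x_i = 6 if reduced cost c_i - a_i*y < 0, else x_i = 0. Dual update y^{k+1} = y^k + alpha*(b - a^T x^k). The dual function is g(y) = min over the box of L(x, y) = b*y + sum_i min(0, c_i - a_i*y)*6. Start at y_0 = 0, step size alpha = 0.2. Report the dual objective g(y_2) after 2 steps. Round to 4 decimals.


Dual ascent for LP: min 8*x1 + 10*x2, 3*x1 + 6*x2 = 23, 0 <= x_i <= 6
Step 1: y^k = 0.0, reduced costs: (8.0, 10.0)
  x^k = (0.0, 0.0), subgradient = b - a^T x = 23.0
  y^{k+1} = 0.0 + 0.2*23.0 = 4.6
Step 2: y^k = 4.6, reduced costs: (-5.8, -17.6)
  x^k = (6.0, 6.0), subgradient = b - a^T x = -31.0
  y^{k+1} = 4.6 + 0.2*-31.0 = -1.6
Dual objective at y_2 = -1.6: reduced costs (12.8, 19.6), box minimizer x = (0.0, 0.0)
g(y_2) = b*y + (c1 - a1*y)*x1 + (c2 - a2*y)*x2 = 23*(-1.6) + 12.8*0.0 + 19.6*0.0 = -36.8 + 0.0 + 0.0 = -36.8


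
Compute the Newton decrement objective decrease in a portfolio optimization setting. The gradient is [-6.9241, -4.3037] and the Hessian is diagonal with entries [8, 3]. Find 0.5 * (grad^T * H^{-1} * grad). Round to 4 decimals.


Step 1: H is diagonal, so H^(-1) * g = [-0.8655, -1.4346].
Step 2: g^T H^(-1) g = sum_i g_i^2 / H_ii
  = (-6.9241)^2/8 + (-4.3037)^2/3
  = 5.9929 + 6.1739 = 12.1668
Step 3: Objective decrease = 0.5 * g^T H^(-1) g = 6.0834


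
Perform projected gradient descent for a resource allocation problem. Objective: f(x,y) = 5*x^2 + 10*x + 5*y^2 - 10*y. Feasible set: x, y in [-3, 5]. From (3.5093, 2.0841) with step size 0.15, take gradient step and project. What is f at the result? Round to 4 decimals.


Step 1: Compute gradient at (3.5093, 2.0841).
grad_x = 2*5*3.5093 + 10 = 45.093
grad_y = 2*5*2.0841 - 10 = 10.841
Step 2: Gradient step.
x_raw = 3.5093 - 0.15*45.093 = -3.2547
y_raw = 2.0841 - 0.15*10.841 = 0.458
Step 3: Project onto [-3, 5].
x_proj = clip(-3.2547) = -3.0
y_proj = clip(0.458) = 0.458
Step 4: Evaluate f.
f(-3.0, 0.458) = 11.4691


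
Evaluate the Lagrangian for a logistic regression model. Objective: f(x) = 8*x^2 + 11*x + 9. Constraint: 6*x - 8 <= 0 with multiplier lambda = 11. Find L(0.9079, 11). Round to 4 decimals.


Step 1: Evaluate f(x).
f(0.9079) = 8*0.9079^2 + 11*0.9079 + 9 = 25.5812
Step 2: Evaluate g(x).
g(0.9079) = 6*0.9079 - 8 = -2.5526
Step 3: Compute Lagrangian.
L = 25.5812 + 11*-2.5526 = -2.4974


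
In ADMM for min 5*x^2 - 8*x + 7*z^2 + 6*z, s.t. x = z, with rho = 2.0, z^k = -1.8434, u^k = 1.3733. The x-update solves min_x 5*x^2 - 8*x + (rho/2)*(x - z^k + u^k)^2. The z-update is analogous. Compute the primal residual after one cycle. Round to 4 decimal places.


ADMM iteration with rho = 2.0, z^k = -1.8434, u^k = 1.3733
Step 1: x-update.
Minimize 5*x^2 - 8*x + (2.0/2)*(x + 1.8434 + 1.3733)^2
FOC: (2*5 + 2.0)*x = 8 + 2.0*(-1.8434 - 1.3733)
x^{k+1} = 0.1306
Step 2: z-update.
Minimize 7*z^2 + 6*z + (2.0/2)*(0.1306 - z + 1.3733)^2
FOC: (2*7 + 2.0)*z = -6 + 2.0*(0.1306 + 1.3733)
z^{k+1} = -0.187
Step 3: u-update.
u^{k+1} = 1.3733 + 0.1306 + 0.187 = 1.6909
Step 4: Primal residual = |0.1306 + 0.187| = 0.3176


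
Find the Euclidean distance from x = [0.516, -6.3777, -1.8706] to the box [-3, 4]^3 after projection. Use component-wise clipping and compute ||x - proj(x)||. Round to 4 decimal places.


Project each component onto [-3, 4].
clip(0.516) = 0.516, clip(-6.3777) = -3.0, clip(-1.8706) = -1.8706
Projection = [0.516, -3.0, -1.8706]
Squared diffs: [0.0, 11.4089, 0.0]
Distance = sqrt(11.4089) = 3.3777


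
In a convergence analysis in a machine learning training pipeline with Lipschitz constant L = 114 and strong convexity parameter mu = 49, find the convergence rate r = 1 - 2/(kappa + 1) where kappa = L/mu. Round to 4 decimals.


Step 1: Compute the condition number.
kappa = L/mu = 114/49 = 2.3265
Step 2: Compute the convergence rate.
r = 1 - 2/(kappa + 1) = 1 - 2*mu/(L + mu) = (L - mu)/(L + mu) = 65/163 = 0.3988


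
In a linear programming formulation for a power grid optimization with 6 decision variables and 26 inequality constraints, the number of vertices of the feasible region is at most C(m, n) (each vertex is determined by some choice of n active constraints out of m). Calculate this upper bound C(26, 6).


Each vertex corresponds to some choice of n active constraints out of m, so the number of vertices is at most C(m, n) = m! / (n!(m-n)!).
m = 26, n = 6
Numerator: 26 * 25 * 24 * 23 * 22 * 21
Denominator: 6! = 720
C(26, 6) = 230230


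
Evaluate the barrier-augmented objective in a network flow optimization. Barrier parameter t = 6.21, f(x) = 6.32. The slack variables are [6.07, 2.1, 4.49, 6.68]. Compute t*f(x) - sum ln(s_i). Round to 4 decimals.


Step 1: Compute log-barrier.
ln values: [1.8034, 0.7419, 1.5019, 1.8991]
phi = -(1.8034 + 0.7419 + 1.5019 + 1.8991) = -5.9463
Step 2: Compute augmented objective.
t*f(x) = 6.21*6.32 = 39.2472
Total = 39.2472 - 5.9463 = 33.3009


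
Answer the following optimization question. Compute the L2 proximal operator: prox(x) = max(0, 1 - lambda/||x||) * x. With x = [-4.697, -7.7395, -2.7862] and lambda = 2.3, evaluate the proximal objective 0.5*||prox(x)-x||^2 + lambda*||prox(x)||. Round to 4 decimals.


Step 1: Compute ||x||.
||x|| = 9.4723
Step 2: Compute scaling factor.
scale = max(0, 1 - 2.3/9.4723) = 0.7572
Step 3: prox(x) = [-3.5565, -5.8602, -2.1097]
||prox(x)|| = 7.1723
Step 4: Proximal objective.
0.5*||prox-x||^2 = 2.645
lambda*||prox|| = 16.4963
Total = 19.1413


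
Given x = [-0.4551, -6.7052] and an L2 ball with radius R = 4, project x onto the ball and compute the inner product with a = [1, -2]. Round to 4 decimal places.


Step 1: Compute ||x|| (intermediates to 6 decimals).
||x|| = sqrt((-0.4551)^2 + (-6.7052)^2) = 6.720627
Step 2: Project.
Since ||x|| > R, scale = R/||x|| = 4/6.720627 = 0.595183, proj(x) = scale * x
proj(x) = [-0.270868, -3.990821]
Step 3: Dot product.
a^T * proj(x) = 1*(-0.270868) - 2*(-3.990821) = 7.7108


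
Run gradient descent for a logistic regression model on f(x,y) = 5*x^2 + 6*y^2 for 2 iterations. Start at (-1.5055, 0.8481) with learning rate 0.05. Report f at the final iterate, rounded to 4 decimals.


Gradient descent on f(x,y) = 5*x^2 + 6*y^2.
Starting point: (-1.5055, 0.8481), alpha = 0.05
Step 1: grad_x = 2*5*-1.5055 = -15.055, grad_y = 2*6*0.8481 = 10.1772
  x_1 = -1.5055 - 0.05*-15.055 = -0.7528
  y_1 = 0.8481 - 0.05*10.1772 = 0.3392
Step 2: grad_x = 2*5*-0.7528 = -7.5275, grad_y = 2*6*0.3392 = 4.0709
  x_2 = -0.7528 - 0.05*-7.5275 = -0.3764
  y_2 = 0.3392 - 0.05*4.0709 = 0.1357
f(-0.3764, 0.1357) = 5*(-0.3764)^2 + 6*0.1357^2 = 0.8188


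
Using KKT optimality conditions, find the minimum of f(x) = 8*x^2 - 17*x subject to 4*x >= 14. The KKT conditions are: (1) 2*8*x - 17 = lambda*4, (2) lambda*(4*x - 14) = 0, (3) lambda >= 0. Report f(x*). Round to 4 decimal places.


Step 1: Try lambda = 0 (constraint inactive).
x_unc = 17/(2*8) = 1.0625
Check: 4*1.0625 = 4.25 < 14 -- violated!
Step 2: Constraint must be active: 4*x = 14
x* = 14/4 = 3.5
lambda = (2*8*3.5 - 17)/4 = 9.75
Step 3: Compute optimal value.
f(x*) = 8*3.5^2 - 17*3.5 = 38.5


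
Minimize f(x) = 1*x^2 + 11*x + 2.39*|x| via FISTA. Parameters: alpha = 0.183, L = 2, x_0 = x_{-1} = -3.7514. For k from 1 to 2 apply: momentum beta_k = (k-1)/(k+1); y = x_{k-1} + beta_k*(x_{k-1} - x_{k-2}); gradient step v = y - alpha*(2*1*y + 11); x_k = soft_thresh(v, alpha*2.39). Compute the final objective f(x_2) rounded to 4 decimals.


FISTA on f(x) = 1*x^2 + 11*x + 2.39*|x|
L = 2, alpha = 0.183
Iteration 1: beta = 0.0, y = -3.7514 + 0.0*(-3.7514 + 3.7514) = -3.7514
  grad(y) = 3.4972, v = y - alpha*grad = -4.3914
  prox(v) = soft_thresh(-4.3914, 0.4374) = -3.954
Iteration 2: beta = 0.3333, y = -3.954 + 0.3333*(-3.954 + 3.7514) = -4.0216
  grad(y) = 2.9569, v = y - alpha*grad = -4.5627
  prox(v) = soft_thresh(-4.5627, 0.4374) = -4.1253
f(x_2) = 1*(-4.1253)^2 + 11*(-4.1253) + 2.39*|-4.1253| = -18.5007


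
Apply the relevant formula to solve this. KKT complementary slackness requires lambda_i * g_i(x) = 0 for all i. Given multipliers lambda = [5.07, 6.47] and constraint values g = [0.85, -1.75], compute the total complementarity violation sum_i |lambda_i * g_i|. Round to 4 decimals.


KKT complementary slackness check:
lambda_1 * g_1 = 5.07 * 0.85 = 4.3095
lambda_2 * g_2 = 6.47 * -1.75 = -11.3225
Total violation = 4.3095 + 11.3225 = 15.632


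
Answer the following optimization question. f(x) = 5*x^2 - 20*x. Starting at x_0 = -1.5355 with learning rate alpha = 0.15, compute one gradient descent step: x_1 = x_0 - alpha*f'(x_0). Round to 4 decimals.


We compute the gradient at x_0 and apply the update.
f'(x) = 10*x - 20
f'(-1.5355) = 10*-1.5355 - 20 = -35.355
x_1 = -1.5355 - 0.15*-35.355 = 3.7678


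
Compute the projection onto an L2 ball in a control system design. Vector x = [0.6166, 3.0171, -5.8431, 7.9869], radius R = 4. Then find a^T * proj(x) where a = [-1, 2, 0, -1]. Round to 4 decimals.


Step 1: Compute ||x|| (intermediates to 6 decimals).
||x|| = sqrt(0.6166^2 + 3.0171^2 + (-5.8431)^2 + 7.9869^2) = 10.364144
Step 2: Project.
Since ||x|| > R, scale = R/||x|| = 4/10.364144 = 0.385946, proj(x) = scale * x
proj(x) = [0.237974, 1.164438, -2.255121, 3.082512]
Step 3: Dot product.
a^T * proj(x) = -1*0.237974 + 2*1.164438 + 0*(-2.255121) - 1*3.082512 = -0.9916


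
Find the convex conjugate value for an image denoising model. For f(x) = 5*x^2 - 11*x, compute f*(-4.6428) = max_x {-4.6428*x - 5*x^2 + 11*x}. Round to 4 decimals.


f*(y) = sup_x {y*x - a*x^2 - b*x} = sup_x {(y-b)*x - a*x^2}
FOC: (y - b) - 2a*x = 0 => x* = (y - b)/(2a)
x* = (-4.6428 + 11)/(2*5) = 0.6357
f*(-4.6428) = (y-b)^2/(4a) = (-4.6428 + 11)^2/(4*5)
= 40.414/20 = 2.0207


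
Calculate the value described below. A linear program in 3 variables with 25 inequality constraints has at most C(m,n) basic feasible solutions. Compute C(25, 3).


Each vertex corresponds to some choice of n active constraints out of m, so the number of vertices is at most C(m, n) = m! / (n!(m-n)!).
m = 25, n = 3
Numerator: 25 * 24 * 23
Denominator: 3! = 6
C(25, 3) = 2300


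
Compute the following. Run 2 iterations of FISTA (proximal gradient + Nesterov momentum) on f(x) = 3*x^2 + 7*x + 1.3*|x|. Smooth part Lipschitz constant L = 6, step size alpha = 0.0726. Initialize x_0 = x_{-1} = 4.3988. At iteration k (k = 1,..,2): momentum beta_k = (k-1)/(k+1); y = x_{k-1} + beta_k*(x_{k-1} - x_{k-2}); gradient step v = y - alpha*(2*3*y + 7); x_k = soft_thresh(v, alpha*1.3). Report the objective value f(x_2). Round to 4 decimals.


FISTA on f(x) = 3*x^2 + 7*x + 1.3*|x|
L = 6, alpha = 0.0726
Iteration 1: beta = 0.0, y = 4.3988 + 0.0*(4.3988 - 4.3988) = 4.3988
  grad(y) = 33.3928, v = y - alpha*grad = 1.9745
  prox(v) = soft_thresh(1.9745, 0.0944) = 1.8801
Iteration 2: beta = 0.3333, y = 1.8801 + 0.3333*(1.8801 - 4.3988) = 1.0405
  grad(y) = 13.2432, v = y - alpha*grad = 0.0791
  prox(v) = soft_thresh(0.0791, 0.0944) = 0.0
f(x_2) = 3*0.0^2 + 7*0.0 + 1.3*|0.0| = 0.0


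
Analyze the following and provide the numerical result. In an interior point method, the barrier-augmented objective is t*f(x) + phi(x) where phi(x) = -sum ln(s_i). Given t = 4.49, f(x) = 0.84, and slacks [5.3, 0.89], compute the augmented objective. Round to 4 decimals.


Step 1: Compute log-barrier.
ln values: [1.6677, -0.1165]
phi = -(1.6677 - 0.1165) = -1.5512
Step 2: Compute augmented objective.
t*f(x) = 4.49*0.84 = 3.7716
Total = 3.7716 - 1.5512 = 2.2204


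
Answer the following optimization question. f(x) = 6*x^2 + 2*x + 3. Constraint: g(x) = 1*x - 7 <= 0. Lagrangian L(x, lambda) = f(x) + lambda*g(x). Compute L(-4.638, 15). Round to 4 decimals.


Step 1: Evaluate f(x).
f(-4.638) = 6*(-4.638)^2 + 2*(-4.638) + 3 = 122.7903
Step 2: Evaluate g(x).
g(-4.638) = 1*-4.638 - 7 = -11.638
Step 3: Compute Lagrangian.
L = 122.7903 + 15*-11.638 = -51.7797


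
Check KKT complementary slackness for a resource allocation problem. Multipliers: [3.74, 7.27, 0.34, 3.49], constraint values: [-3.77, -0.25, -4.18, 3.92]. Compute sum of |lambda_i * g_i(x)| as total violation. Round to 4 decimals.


KKT complementary slackness check:
lambda_1 * g_1 = 3.74 * -3.77 = -14.0998
lambda_2 * g_2 = 7.27 * -0.25 = -1.8175
lambda_3 * g_3 = 0.34 * -4.18 = -1.4212
lambda_4 * g_4 = 3.49 * 3.92 = 13.6808
Total violation = 14.0998 + 1.8175 + 1.4212 + 13.6808 = 31.0193


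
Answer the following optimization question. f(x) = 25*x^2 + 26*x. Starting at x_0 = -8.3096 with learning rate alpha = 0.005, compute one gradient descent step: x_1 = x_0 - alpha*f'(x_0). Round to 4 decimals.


We compute the gradient at x_0 and apply the update.
f'(x) = 50*x + 26
f'(-8.3096) = 50*-8.3096 + 26 = -389.48
x_1 = -8.3096 - 0.005*-389.48 = -6.3622


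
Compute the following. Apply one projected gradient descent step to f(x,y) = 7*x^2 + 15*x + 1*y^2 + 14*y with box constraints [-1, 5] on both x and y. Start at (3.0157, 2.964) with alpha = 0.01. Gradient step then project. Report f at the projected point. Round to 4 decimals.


Step 1: Compute gradient at (3.0157, 2.964).
grad_x = 2*7*3.0157 + 15 = 57.2198
grad_y = 2*1*2.964 + 14 = 19.928
Step 2: Gradient step.
x_raw = 3.0157 - 0.01*57.2198 = 2.4435
y_raw = 2.964 - 0.01*19.928 = 2.7647
Step 3: Project onto [-1, 5].
x_proj = clip(2.4435) = 2.4435
y_proj = clip(2.7647) = 2.7647
Step 4: Evaluate f.
f(2.4435, 2.7647) = 124.7972


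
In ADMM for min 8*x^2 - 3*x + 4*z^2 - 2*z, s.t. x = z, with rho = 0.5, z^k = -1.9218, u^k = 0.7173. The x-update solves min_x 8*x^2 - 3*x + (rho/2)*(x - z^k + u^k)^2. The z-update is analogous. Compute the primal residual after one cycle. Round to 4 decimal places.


ADMM iteration with rho = 0.5, z^k = -1.9218, u^k = 0.7173
Step 1: x-update.
Minimize 8*x^2 - 3*x + (0.5/2)*(x + 1.9218 + 0.7173)^2
FOC: (2*8 + 0.5)*x = 3 + 0.5*(-1.9218 - 0.7173)
x^{k+1} = 0.1018
Step 2: z-update.
Minimize 4*z^2 - 2*z + (0.5/2)*(0.1018 - z + 0.7173)^2
FOC: (2*4 + 0.5)*z = 2 + 0.5*(0.1018 + 0.7173)
z^{k+1} = 0.2835
Step 3: u-update.
u^{k+1} = 0.7173 + 0.1018 - 0.2835 = 0.5357
Step 4: Primal residual = |0.1018 - 0.2835| = 0.1816


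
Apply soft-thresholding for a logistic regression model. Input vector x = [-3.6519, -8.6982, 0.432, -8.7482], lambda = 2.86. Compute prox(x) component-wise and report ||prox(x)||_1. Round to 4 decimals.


Soft-thresholding with lambda = 2.86:
prox(-3.6519) = sign(-3.6519)*max(|-3.6519| - 2.86, 0) = -0.7919
prox(-8.6982) = sign(-8.6982)*max(|-8.6982| - 2.86, 0) = -5.8382
prox(0.432) = sign(0.432)*max(|0.432| - 2.86, 0) = 0.0
prox(-8.7482) = sign(-8.7482)*max(|-8.7482| - 2.86, 0) = -5.8882
prox(x) = [-0.7919, -5.8382, 0.0, -5.8882]
||prox(x)||_1 = 0.7919 + 5.8382 + 0.0 + 5.8882 = 12.5183


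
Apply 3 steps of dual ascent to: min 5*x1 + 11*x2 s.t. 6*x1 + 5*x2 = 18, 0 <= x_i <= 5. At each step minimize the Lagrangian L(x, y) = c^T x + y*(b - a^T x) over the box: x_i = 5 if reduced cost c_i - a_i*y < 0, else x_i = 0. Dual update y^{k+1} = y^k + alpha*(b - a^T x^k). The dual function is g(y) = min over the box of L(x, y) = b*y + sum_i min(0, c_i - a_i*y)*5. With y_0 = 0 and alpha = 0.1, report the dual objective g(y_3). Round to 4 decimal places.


Dual ascent for LP: min 5*x1 + 11*x2, 6*x1 + 5*x2 = 18, 0 <= x_i <= 5
Step 1: y^k = 0.0, reduced costs: (5.0, 11.0)
  x^k = (0.0, 0.0), subgradient = b - a^T x = 18.0
  y^{k+1} = 0.0 + 0.1*18.0 = 1.8
Step 2: y^k = 1.8, reduced costs: (-5.8, 2.0)
  x^k = (5.0, 0.0), subgradient = b - a^T x = -12.0
  y^{k+1} = 1.8 + 0.1*-12.0 = 0.6
Step 3: y^k = 0.6, reduced costs: (1.4, 8.0)
  x^k = (0.0, 0.0), subgradient = b - a^T x = 18.0
  y^{k+1} = 0.6 + 0.1*18.0 = 2.4
Dual objective at y_3 = 2.4: reduced costs (-9.4, -1.0), box minimizer x = (5.0, 5.0)
g(y_3) = b*y + (c1 - a1*y)*x1 + (c2 - a2*y)*x2 = 18*2.4 + (-9.4)*5.0 + (-1.0)*5.0 = 43.2 - 47.0 - 5.0 = -8.8


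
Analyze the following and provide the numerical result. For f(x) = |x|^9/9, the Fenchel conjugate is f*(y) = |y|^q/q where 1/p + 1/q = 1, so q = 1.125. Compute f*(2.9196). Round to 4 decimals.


The conjugate exponent q satisfies 1/p + 1/q = 1.
p = 9, so q = 9/(9 - 1) = 1.125
|y|^q = 2.9196^1.125 = 3.338
f*(2.9196) = 3.338 / 1.125 = 2.9671


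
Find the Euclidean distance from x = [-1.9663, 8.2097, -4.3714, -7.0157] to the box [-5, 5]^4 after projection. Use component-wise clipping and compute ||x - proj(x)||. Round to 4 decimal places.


Project each component onto [-5, 5].
clip(-1.9663) = -1.9663, clip(8.2097) = 5.0, clip(-4.3714) = -4.3714, clip(-7.0157) = -5.0
Projection = [-1.9663, 5.0, -4.3714, -5.0]
Squared diffs: [0.0, 10.3022, 0.0, 4.063]
Distance = sqrt(14.3652) = 3.7901


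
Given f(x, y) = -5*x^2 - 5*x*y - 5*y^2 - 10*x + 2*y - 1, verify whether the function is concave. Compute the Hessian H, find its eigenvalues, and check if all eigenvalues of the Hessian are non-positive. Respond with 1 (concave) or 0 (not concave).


The Hessian of f(x,y) = -5*x^2 - 5*x*y - 5*y^2 - 10*x + 2*y - 1 is:
H = [[-10, -5], [-5, -10]]
Trace = -10 - 10 = -20
Determinant = -10*-10 - (-5)^2 = 75
Discriminant = (-20)^2 - 4*75 = 100.0
Eigenvalues: lambda_1 = -15.0, lambda_2 = -5.0
The function is concave.

1


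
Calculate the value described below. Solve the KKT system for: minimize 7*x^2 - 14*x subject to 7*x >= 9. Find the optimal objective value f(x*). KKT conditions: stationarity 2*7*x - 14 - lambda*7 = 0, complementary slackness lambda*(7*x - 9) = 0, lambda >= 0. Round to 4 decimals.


Step 1: Try lambda = 0 (constraint inactive).
x_unc = 14/(2*7) = 1.0
Check: 7*1.0 = 7.0 < 9 -- violated!
Step 2: Constraint must be active: 7*x = 9
x* = 9/7 = 1.2857 (rounded; the exact value 9/7 is used below)
lambda = (2*7*(9/7) - 14)/7 = 0.5714
Step 3: Compute optimal value.
f(x*) = 7*(9/7)^2 - 14*(9/7) = -6.4286


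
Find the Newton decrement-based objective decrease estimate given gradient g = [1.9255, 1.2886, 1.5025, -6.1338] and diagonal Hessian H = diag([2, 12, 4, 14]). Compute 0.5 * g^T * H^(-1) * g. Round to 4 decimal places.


Step 1: H is diagonal, so H^(-1) * g = [0.9628, 0.1074, 0.3756, -0.4381].
Step 2: g^T H^(-1) g = sum_i g_i^2 / H_ii
  = (1.9255)^2/2 + (1.2886)^2/12 + (1.5025)^2/4 + (-6.1338)^2/14
  = 1.8538 + 0.1384 + 0.5644 + 2.6874 = 5.2439
Step 3: Objective decrease = 0.5 * g^T H^(-1) g = 2.622


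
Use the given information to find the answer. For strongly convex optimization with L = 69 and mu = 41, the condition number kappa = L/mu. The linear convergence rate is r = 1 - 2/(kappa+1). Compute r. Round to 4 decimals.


Step 1: Compute the condition number.
kappa = L/mu = 69/41 = 1.6829
Step 2: Compute the convergence rate.
r = 1 - 2/(kappa + 1) = 1 - 2*mu/(L + mu) = (L - mu)/(L + mu) = 28/110 = 0.2545


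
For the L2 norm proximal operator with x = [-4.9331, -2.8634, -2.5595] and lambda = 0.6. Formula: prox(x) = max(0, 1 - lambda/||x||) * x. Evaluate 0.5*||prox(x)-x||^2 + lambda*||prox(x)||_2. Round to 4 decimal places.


Step 1: Compute ||x||.
||x|| = 6.2518
Step 2: Compute scaling factor.
scale = max(0, 1 - 0.6/6.2518) = 0.904
Step 3: prox(x) = [-4.4597, -2.5886, -2.3139]
||prox(x)|| = 5.6518
Step 4: Proximal objective.
0.5*||prox-x||^2 = 0.18
lambda*||prox|| = 3.3911
Total = 3.5711


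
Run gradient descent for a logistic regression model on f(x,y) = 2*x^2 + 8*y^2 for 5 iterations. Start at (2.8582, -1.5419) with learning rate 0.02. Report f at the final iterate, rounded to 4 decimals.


Gradient descent on f(x,y) = 2*x^2 + 8*y^2.
Starting point: (2.8582, -1.5419), alpha = 0.02
Step 1: grad_x = 2*2*2.8582 = 11.4328, grad_y = 2*8*-1.5419 = -24.6704
  x_1 = 2.8582 - 0.02*11.4328 = 2.6295
  y_1 = -1.5419 - 0.02*-24.6704 = -1.0485
Step 2: grad_x = 2*2*2.6295 = 10.5182, grad_y = 2*8*-1.0485 = -16.7759
  x_2 = 2.6295 - 0.02*10.5182 = 2.4192
  y_2 = -1.0485 - 0.02*-16.7759 = -0.713
Step 3: grad_x = 2*2*2.4192 = 9.6767, grad_y = 2*8*-0.713 = -11.4076
  x_3 = 2.4192 - 0.02*9.6767 = 2.2256
  y_3 = -0.713 - 0.02*-11.4076 = -0.4848
Step 4: grad_x = 2*2*2.2256 = 8.9026, grad_y = 2*8*-0.4848 = -7.7572
  x_4 = 2.2256 - 0.02*8.9026 = 2.0476
  y_4 = -0.4848 - 0.02*-7.7572 = -0.3297
Step 5: grad_x = 2*2*2.0476 = 8.1904, grad_y = 2*8*-0.3297 = -5.2749
  x_5 = 2.0476 - 0.02*8.1904 = 1.8838
  y_5 = -0.3297 - 0.02*-5.2749 = -0.2242
f(1.8838, -0.2242) = 2*1.8838^2 + 8*(-0.2242)^2 = 7.4994


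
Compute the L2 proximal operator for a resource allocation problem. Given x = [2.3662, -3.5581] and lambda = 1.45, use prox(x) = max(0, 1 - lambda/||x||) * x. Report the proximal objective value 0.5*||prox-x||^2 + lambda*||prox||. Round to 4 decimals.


Step 1: Compute ||x||.
||x|| = 4.2731
Step 2: Compute scaling factor.
scale = max(0, 1 - 1.45/4.2731) = 0.6607
Step 3: prox(x) = [1.5633, -2.3507]
||prox(x)|| = 2.8231
Step 4: Proximal objective.
0.5*||prox-x||^2 = 1.0513
lambda*||prox|| = 4.0935
Total = 5.1447


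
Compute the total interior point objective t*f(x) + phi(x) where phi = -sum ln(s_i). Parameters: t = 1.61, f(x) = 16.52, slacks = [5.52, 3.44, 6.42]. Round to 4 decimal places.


Step 1: Compute log-barrier.
ln values: [1.7084, 1.2355, 1.8594]
phi = -(1.7084 + 1.2355 + 1.8594) = -4.8033
Step 2: Compute augmented objective.
t*f(x) = 1.61*16.52 = 26.5972
Total = 26.5972 - 4.8033 = 21.7939


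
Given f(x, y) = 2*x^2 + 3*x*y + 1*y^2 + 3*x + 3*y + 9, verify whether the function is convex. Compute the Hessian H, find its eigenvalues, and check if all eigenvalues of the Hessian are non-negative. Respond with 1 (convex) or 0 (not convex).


The Hessian of f(x,y) = 2*x^2 + 3*x*y + 1*y^2 + 3*x + 3*y + 9 is:
H = [[4, 3], [3, 2]]
Trace = 4 + 2 = 6
Determinant = 4*2 - (3)^2 = -1
Discriminant = (6)^2 - 4*-1 = 40.0
Eigenvalues: lambda_1 = -0.1623, lambda_2 = 6.1623
The function is not convex.

0


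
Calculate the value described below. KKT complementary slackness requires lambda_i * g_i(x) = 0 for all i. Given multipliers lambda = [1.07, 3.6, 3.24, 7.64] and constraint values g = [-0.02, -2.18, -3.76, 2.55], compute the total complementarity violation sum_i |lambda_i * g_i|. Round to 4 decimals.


KKT complementary slackness check:
lambda_1 * g_1 = 1.07 * -0.02 = -0.0214
lambda_2 * g_2 = 3.6 * -2.18 = -7.848
lambda_3 * g_3 = 3.24 * -3.76 = -12.1824
lambda_4 * g_4 = 7.64 * 2.55 = 19.482
Total violation = 0.0214 + 7.848 + 12.1824 + 19.482 = 39.5338


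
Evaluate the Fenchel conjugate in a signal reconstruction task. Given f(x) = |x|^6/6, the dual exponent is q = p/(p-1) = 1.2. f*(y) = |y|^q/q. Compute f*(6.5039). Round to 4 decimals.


The conjugate exponent q satisfies 1/p + 1/q = 1.
p = 6, so q = 6/(6 - 1) = 1.2
|y|^q = 6.5039^1.2 = 9.4582
f*(6.5039) = 9.4582 / 1.2 = 7.8818


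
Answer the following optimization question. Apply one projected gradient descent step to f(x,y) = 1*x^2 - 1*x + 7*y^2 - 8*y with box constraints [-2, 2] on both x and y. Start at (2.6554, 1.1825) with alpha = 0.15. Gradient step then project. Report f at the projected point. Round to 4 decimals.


Step 1: Compute gradient at (2.6554, 1.1825).
grad_x = 2*1*2.6554 - 1 = 4.3108
grad_y = 2*7*1.1825 - 8 = 8.555
Step 2: Gradient step.
x_raw = 2.6554 - 0.15*4.3108 = 2.0088
y_raw = 1.1825 - 0.15*8.555 = -0.1008
Step 3: Project onto [-2, 2].
x_proj = clip(2.0088) = 2.0
y_proj = clip(-0.1008) = -0.1008
Step 4: Evaluate f.
f(2.0, -0.1008) = 2.8771


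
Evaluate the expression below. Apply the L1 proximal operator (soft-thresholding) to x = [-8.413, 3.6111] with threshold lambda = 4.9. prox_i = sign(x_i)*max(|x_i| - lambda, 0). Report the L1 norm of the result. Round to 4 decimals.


Soft-thresholding with lambda = 4.9:
prox(-8.413) = sign(-8.413)*max(|-8.413| - 4.9, 0) = -3.513
prox(3.6111) = sign(3.6111)*max(|3.6111| - 4.9, 0) = 0.0
prox(x) = [-3.513, 0.0]
||prox(x)||_1 = 3.513 + 0.0 = 3.513


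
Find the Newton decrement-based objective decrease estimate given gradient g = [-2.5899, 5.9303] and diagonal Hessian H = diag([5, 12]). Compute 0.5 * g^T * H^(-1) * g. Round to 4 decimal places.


Step 1: H is diagonal, so H^(-1) * g = [-0.518, 0.4942].
Step 2: g^T H^(-1) g = sum_i g_i^2 / H_ii
  = (-2.5899)^2/5 + (5.9303)^2/12
  = 1.3415 + 2.9307 = 4.2722
Step 3: Objective decrease = 0.5 * g^T H^(-1) g = 2.1361


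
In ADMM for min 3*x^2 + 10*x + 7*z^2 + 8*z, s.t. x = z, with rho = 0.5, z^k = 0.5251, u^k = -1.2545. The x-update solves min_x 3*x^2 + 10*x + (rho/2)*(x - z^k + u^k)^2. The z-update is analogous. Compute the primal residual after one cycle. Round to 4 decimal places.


ADMM iteration with rho = 0.5, z^k = 0.5251, u^k = -1.2545
Step 1: x-update.
Minimize 3*x^2 + 10*x + (0.5/2)*(x - 0.5251 - 1.2545)^2
FOC: (2*3 + 0.5)*x = -10 + 0.5*(0.5251 + 1.2545)
x^{k+1} = -1.4016
Step 2: z-update.
Minimize 7*z^2 + 8*z + (0.5/2)*(-1.4016 - z - 1.2545)^2
FOC: (2*7 + 0.5)*z = -8 + 0.5*(-1.4016 - 1.2545)
z^{k+1} = -0.6433
Step 3: u-update.
u^{k+1} = -1.2545 - 1.4016 + 0.6433 = -2.0128
Step 4: Primal residual = |-1.4016 + 0.6433| = 0.7583


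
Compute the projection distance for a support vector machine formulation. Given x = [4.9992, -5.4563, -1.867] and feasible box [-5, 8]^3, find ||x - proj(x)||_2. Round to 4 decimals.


Project each component onto [-5, 8].
clip(4.9992) = 4.9992, clip(-5.4563) = -5.0, clip(-1.867) = -1.867
Projection = [4.9992, -5.0, -1.867]
Squared diffs: [0.0, 0.2082, 0.0]
Distance = sqrt(0.2082) = 0.4563


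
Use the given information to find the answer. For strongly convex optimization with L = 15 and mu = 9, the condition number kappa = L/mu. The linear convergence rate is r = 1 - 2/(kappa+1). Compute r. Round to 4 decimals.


Step 1: Compute the condition number.
kappa = L/mu = 15/9 = 1.6667
Step 2: Compute the convergence rate.
r = 1 - 2/(kappa + 1) = 1 - 2*mu/(L + mu) = (L - mu)/(L + mu) = 6/24 = 0.25


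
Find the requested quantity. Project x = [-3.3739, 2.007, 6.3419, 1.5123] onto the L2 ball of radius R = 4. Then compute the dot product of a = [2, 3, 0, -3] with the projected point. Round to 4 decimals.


Step 1: Compute ||x|| (intermediates to 6 decimals).
||x|| = sqrt((-3.3739)^2 + 2.007^2 + 6.3419^2 + 1.5123^2) = 7.610387
Step 2: Project.
Since ||x|| > R, scale = R/||x|| = 4/7.610387 = 0.525597, proj(x) = scale * x
proj(x) = [-1.773312, 1.054873, 3.333284, 0.79486]
Step 3: Dot product.
a^T * proj(x) = 2*(-1.773312) + 3*1.054873 + 0*3.333284 - 3*0.79486 = -2.7666


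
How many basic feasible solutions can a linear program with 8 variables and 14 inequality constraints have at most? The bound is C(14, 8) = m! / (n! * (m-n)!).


Each vertex corresponds to some choice of n active constraints out of m, so the number of vertices is at most C(m, n) = m! / (n!(m-n)!).
m = 14, n = 8
Numerator: 14 * 13 * 12 * 11 * 10 * 9 * 8 * 7
Denominator: 8! = 40320
C(14, 8) = 3003


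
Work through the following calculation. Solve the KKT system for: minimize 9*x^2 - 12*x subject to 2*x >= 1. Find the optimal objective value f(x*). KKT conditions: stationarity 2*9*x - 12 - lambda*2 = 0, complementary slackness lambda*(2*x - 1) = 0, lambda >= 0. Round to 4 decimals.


Step 1: Try lambda = 0 (constraint inactive).
Stationarity: 2*9*x - 12 = 0
x* = 12/(2*9) = 2/3 = 0.6667 (rounded; the exact value 2/3 is used below)
Check constraint: 2*0.6667 = 1.3334 >= 1 -- satisfied.
Step 2: Compute optimal value.
f(x*) = 9*(2/3)^2 - 12*(2/3) = -4.0


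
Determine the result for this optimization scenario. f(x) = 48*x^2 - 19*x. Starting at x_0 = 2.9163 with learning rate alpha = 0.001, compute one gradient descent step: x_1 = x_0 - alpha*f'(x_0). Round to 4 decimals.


We compute the gradient at x_0 and apply the update.
f'(x) = 96*x - 19
f'(2.9163) = 96*2.9163 - 19 = 260.9648
x_1 = 2.9163 - 0.001*260.9648 = 2.6553
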